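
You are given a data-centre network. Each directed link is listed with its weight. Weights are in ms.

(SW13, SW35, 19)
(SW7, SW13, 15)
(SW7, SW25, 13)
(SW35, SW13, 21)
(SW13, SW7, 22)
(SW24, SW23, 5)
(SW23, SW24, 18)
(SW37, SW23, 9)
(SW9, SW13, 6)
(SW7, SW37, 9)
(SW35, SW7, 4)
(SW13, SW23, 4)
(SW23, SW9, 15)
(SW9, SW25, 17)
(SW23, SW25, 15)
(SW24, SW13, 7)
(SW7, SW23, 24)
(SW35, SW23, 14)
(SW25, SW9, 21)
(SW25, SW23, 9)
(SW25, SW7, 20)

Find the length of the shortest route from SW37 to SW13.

Compare a few routes:
SW37 - SW23 - SW9 - SW13: 9+15+6 = 30
SW37 - SW23 - SW24 - SW13: 9+18+7 = 34
The minimum is 30 ms via SW37 - SW23 - SW9 - SW13.

30 ms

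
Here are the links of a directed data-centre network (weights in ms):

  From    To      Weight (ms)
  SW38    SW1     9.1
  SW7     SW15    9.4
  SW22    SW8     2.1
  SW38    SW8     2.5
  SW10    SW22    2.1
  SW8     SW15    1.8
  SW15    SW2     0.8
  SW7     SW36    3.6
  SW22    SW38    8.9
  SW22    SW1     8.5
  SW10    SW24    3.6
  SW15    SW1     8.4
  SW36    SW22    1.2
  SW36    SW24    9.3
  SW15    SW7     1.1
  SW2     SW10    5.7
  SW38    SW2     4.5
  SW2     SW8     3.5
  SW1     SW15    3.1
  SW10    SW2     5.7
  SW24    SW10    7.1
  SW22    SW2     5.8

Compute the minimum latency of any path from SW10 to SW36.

Candidate routes:
SW10–SW2–SW8–SW15–SW7–SW36: 5.7+3.5+1.8+1.1+3.6 = 15.7
SW10–SW22–SW8–SW15–SW7–SW36: 2.1+2.1+1.8+1.1+3.6 = 10.7
The minimum is 10.7 ms via SW10–SW22–SW8–SW15–SW7–SW36.

10.7 ms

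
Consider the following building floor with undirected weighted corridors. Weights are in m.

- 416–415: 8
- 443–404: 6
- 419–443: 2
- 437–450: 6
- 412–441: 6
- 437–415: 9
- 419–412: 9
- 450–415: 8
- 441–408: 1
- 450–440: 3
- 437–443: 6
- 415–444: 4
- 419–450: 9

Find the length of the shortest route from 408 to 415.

Running Dijkstra from 408:
408: 0
441: 1  (via 408)
412: 7  (via 441)
419: 16  (via 412)
443: 18  (via 419)
404: 24  (via 443)
437: 24  (via 443)
450: 25  (via 419)
440: 28  (via 450)
415: 33  (via 437)
Shortest route: 408–441–412–419–443–437–415 = 33 m.

33 m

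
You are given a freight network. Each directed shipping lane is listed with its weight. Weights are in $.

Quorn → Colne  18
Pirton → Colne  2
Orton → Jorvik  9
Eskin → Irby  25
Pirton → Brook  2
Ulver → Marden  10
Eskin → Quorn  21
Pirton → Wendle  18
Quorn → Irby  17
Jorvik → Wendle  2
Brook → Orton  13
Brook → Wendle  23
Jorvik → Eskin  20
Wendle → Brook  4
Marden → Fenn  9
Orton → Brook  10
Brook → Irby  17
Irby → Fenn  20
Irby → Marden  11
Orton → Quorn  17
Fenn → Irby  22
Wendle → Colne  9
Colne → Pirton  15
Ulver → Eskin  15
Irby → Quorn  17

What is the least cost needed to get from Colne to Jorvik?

$39

Enumerating some paths:
Colne–Pirton–Wendle–Brook–Orton–Jorvik: 15+18+4+13+9 = 59
Colne–Pirton–Brook–Orton–Jorvik: 15+2+13+9 = 39
The minimum is $39 via Colne–Pirton–Brook–Orton–Jorvik.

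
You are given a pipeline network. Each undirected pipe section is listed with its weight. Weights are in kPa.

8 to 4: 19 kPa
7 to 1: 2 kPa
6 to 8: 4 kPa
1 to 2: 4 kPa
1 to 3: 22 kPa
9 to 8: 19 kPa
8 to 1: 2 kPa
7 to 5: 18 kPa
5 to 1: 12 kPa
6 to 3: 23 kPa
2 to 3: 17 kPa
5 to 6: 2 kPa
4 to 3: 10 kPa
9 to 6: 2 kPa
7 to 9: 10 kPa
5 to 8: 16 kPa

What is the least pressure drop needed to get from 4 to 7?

23 kPa

Enumerating some paths:
4 → 3 → 2 → 1 → 7: 10+17+4+2 = 33
4 → 8 → 6 → 9 → 7: 19+4+2+10 = 35
4 → 8 → 1 → 7: 19+2+2 = 23
4 → 3 → 1 → 7: 10+22+2 = 34
The minimum is 23 kPa via 4 → 8 → 1 → 7.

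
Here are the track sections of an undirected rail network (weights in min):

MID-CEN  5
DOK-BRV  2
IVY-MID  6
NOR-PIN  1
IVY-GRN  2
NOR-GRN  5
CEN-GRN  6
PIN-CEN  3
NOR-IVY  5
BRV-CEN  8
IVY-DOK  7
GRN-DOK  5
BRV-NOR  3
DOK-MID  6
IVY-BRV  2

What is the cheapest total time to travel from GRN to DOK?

Enumerating some paths:
GRN - IVY - DOK: 2+7 = 9
GRN - DOK: 5 = 5
GRN - IVY - BRV - DOK: 2+2+2 = 6
Cheapest is GRN - DOK at 5 min.

5 min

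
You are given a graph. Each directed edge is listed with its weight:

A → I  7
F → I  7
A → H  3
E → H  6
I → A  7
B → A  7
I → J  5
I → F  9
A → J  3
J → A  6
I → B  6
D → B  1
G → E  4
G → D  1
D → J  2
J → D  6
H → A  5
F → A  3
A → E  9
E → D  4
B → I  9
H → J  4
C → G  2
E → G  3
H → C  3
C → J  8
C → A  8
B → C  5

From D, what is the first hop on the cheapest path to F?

B

Enumerating some paths:
D - B - A - I - F: 1+7+7+9 = 24
D - J - A - I - F: 2+6+7+9 = 24
D - B - I - F: 1+9+9 = 19
The minimum is 19 via D - B - I - F.
So from D the first move is to B.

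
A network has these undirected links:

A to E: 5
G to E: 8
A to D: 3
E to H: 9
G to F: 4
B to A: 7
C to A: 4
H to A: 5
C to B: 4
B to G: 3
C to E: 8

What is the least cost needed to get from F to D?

Candidate routes:
F - G - B - C - A - D: 4+3+4+4+3 = 18
F - G - B - A - D: 4+3+7+3 = 17
Cheapest is F - G - B - A - D at 17.

17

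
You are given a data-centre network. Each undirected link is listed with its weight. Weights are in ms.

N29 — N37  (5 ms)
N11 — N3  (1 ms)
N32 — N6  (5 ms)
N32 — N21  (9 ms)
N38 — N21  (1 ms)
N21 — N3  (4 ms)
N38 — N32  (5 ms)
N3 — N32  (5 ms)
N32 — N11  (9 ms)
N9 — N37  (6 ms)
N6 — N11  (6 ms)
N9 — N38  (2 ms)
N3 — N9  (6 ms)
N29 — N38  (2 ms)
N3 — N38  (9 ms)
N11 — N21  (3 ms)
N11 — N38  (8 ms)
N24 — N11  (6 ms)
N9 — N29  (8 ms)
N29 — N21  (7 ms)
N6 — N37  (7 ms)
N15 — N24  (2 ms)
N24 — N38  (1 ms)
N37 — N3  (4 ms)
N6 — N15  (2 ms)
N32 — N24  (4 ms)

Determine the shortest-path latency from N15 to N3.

8 ms

Compare a few routes:
N15 - N24 - N38 - N21 - N3: 2+1+1+4 = 8
N15 - N6 - N11 - N3: 2+6+1 = 9
Cheapest is N15 - N24 - N38 - N21 - N3 at 8 ms.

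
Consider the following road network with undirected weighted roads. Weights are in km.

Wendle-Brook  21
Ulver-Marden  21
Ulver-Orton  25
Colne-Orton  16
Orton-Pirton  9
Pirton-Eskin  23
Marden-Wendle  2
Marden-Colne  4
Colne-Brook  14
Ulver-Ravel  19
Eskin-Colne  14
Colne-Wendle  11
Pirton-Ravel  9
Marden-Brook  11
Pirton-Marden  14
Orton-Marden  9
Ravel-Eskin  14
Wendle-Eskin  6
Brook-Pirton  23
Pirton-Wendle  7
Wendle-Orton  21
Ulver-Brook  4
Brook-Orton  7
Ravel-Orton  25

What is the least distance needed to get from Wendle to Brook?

13 km

Settle nodes by increasing distance from Wendle:
Wendle: 0
Marden: 2  (via Wendle)
Colne: 6  (via Marden)
Eskin: 6  (via Wendle)
Pirton: 7  (via Wendle)
Orton: 11  (via Marden)
Brook: 13  (via Marden)
Shortest route: Wendle → Marden → Brook = 13 km.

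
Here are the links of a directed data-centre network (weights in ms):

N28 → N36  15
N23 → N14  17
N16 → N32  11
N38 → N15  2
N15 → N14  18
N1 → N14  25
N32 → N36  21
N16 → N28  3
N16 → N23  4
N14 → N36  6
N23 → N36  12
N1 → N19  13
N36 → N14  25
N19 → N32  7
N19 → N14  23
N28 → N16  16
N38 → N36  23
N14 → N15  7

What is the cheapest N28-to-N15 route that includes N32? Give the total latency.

80 ms

Best N28 to N32: N28 → N16 → N32 costing 27
Shortest N32→N15: N32 → N36 → N14 → N15 = 53
Total via N32: 27 + 53 = 80 ms.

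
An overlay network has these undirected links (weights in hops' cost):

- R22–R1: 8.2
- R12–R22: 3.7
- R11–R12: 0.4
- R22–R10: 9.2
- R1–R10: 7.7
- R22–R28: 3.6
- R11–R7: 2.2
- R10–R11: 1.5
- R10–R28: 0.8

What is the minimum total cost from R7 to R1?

11.4 hops' cost

Settle nodes by increasing distance from R7:
R7: 0
R11: 2.2  (via R7)
R12: 2.6  (via R11)
R10: 3.7  (via R11)
R28: 4.5  (via R10)
R22: 6.3  (via R12)
R1: 11.4  (via R10)
Shortest route: R7–R11–R10–R1 = 11.4 hops' cost.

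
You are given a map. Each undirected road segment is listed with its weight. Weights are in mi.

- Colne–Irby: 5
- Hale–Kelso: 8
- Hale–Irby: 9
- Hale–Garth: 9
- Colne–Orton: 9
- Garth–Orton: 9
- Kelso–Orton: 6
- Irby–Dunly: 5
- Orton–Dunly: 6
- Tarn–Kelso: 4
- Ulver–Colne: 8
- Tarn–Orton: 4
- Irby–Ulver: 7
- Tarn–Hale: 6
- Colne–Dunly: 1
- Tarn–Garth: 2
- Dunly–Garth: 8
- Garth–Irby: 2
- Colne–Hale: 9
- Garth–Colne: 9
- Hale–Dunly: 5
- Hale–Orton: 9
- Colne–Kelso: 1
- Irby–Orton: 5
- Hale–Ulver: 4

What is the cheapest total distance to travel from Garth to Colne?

Compare a few routes:
Garth–Irby–Dunly–Colne: 2+5+1 = 8
Garth–Dunly–Colne: 8+1 = 9
Garth–Irby–Colne: 2+5 = 7
The minimum is 7 mi via Garth–Irby–Colne.

7 mi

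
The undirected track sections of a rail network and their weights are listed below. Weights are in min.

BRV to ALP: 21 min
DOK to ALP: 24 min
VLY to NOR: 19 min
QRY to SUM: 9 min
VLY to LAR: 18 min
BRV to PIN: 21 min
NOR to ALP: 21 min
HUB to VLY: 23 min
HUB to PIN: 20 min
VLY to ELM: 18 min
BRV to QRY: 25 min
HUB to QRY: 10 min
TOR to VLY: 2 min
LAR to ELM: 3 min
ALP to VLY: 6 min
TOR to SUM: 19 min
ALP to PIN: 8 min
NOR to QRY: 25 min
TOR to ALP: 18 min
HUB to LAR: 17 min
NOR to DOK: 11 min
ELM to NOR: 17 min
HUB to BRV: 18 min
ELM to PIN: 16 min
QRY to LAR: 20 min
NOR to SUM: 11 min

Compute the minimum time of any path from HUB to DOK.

41 min

Compare a few routes:
HUB → LAR → ELM → NOR → DOK: 17+3+17+11 = 48
HUB → QRY → SUM → NOR → DOK: 10+9+11+11 = 41
HUB → PIN → ALP → DOK: 20+8+24 = 52
HUB → QRY → NOR → DOK: 10+25+11 = 46
The minimum is 41 min via HUB → QRY → SUM → NOR → DOK.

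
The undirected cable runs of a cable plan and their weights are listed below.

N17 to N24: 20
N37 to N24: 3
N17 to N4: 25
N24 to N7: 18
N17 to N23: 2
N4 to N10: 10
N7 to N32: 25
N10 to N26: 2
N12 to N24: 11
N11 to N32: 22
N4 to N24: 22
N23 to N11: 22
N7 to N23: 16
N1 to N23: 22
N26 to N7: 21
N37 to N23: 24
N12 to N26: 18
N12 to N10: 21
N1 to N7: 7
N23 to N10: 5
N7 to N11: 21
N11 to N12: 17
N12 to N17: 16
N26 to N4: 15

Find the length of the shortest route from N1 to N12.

Compare a few routes:
N1 → N7 → N24 → N12: 7+18+11 = 36
N1 → N23 → N17 → N12: 22+2+16 = 40
Cheapest is N1 → N7 → N24 → N12 at 36.

36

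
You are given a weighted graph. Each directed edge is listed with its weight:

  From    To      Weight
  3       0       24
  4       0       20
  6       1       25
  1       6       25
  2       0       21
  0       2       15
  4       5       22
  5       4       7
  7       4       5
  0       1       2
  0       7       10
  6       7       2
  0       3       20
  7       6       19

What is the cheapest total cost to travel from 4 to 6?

47

Compare a few routes:
4 → 0 → 7 → 6: 20+10+19 = 49
4 → 0 → 1 → 6: 20+2+25 = 47
The minimum is 47 via 4 → 0 → 1 → 6.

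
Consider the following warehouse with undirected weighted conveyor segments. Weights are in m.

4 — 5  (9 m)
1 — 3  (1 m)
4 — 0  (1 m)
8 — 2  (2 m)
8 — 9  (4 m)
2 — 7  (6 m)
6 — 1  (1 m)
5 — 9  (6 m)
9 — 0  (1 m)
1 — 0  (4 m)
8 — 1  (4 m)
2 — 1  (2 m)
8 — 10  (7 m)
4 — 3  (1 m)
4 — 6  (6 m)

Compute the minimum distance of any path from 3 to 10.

12 m

Settle nodes by increasing distance from 3:
3: 0
1: 1  (via 3)
4: 1  (via 3)
0: 2  (via 4)
6: 2  (via 1)
2: 3  (via 1)
9: 3  (via 0)
8: 5  (via 1)
5: 9  (via 9)
7: 9  (via 2)
10: 12  (via 8)
Shortest route: 3–1–8–10 = 12 m.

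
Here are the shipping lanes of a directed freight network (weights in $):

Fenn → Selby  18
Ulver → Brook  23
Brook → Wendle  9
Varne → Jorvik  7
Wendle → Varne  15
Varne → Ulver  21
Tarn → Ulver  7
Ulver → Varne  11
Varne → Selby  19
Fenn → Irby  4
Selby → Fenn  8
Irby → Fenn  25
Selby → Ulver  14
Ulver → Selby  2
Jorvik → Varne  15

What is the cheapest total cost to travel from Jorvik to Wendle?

$68

Shortest distances from Jorvik:
Jorvik: 0
Varne: 15  (via Jorvik)
Selby: 34  (via Varne)
Ulver: 36  (via Varne)
Fenn: 42  (via Selby)
Irby: 46  (via Fenn)
Brook: 59  (via Ulver)
Wendle: 68  (via Brook)
Shortest route: Jorvik–Varne–Ulver–Brook–Wendle = $68.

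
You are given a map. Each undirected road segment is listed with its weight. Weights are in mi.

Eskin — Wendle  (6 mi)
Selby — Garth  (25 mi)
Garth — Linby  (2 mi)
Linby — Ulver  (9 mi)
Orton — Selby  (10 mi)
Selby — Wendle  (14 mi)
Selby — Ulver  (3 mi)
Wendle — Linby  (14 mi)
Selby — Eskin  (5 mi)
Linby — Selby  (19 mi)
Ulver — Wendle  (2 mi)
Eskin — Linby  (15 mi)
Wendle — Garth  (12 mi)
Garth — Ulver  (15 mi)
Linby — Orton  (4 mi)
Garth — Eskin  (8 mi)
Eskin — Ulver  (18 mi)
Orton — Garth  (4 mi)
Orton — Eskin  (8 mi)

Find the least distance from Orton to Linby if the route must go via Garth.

Shortest Orton→Garth: Orton–Garth = 4
Shortest Garth→Linby: Garth–Linby = 2
Total via Garth: 4 + 2 = 6 mi.

6 mi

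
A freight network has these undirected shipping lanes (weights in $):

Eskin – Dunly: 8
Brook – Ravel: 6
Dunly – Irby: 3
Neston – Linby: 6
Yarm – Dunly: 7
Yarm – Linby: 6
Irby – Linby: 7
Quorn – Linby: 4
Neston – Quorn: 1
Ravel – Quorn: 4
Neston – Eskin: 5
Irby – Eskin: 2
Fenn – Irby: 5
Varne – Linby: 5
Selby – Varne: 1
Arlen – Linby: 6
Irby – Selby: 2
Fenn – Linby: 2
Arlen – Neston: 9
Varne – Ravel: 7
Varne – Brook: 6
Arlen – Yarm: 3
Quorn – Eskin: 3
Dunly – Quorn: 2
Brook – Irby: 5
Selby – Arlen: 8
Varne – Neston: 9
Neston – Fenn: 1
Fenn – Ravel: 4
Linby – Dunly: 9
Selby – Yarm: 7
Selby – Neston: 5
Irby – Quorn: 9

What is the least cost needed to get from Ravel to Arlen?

$12

Running Dijkstra from Ravel:
Ravel: 0
Fenn: 4  (via Ravel)
Quorn: 4  (via Ravel)
Neston: 5  (via Fenn)
Linby: 6  (via Fenn)
Brook: 6  (via Ravel)
Dunly: 6  (via Quorn)
Eskin: 7  (via Quorn)
Varne: 7  (via Ravel)
Selby: 8  (via Varne)
Irby: 9  (via Fenn)
Arlen: 12  (via Linby)
Shortest route: Ravel–Fenn–Linby–Arlen = $12.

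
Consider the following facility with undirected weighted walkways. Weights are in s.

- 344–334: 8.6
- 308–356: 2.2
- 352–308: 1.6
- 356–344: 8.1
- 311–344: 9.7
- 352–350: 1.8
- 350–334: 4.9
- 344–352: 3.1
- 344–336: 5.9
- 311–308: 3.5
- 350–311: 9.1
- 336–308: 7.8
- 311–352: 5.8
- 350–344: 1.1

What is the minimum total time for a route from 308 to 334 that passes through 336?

Best 308 to 336: 308–336 costing 7.8
Best 336 to 334: 336–344–350–334 costing 11.9
Total via 336: 7.8 + 11.9 = 19.7 s.

19.7 s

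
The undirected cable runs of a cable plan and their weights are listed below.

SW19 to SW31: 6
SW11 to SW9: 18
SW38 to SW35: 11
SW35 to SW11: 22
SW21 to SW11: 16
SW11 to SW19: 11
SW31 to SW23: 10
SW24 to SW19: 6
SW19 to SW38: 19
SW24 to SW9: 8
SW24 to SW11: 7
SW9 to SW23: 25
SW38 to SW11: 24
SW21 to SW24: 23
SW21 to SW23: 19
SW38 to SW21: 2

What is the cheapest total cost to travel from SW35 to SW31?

Candidate routes:
SW35–SW11–SW19–SW31: 22+11+6 = 39
SW35–SW38–SW19–SW31: 11+19+6 = 36
The minimum is 36 via SW35–SW38–SW19–SW31.

36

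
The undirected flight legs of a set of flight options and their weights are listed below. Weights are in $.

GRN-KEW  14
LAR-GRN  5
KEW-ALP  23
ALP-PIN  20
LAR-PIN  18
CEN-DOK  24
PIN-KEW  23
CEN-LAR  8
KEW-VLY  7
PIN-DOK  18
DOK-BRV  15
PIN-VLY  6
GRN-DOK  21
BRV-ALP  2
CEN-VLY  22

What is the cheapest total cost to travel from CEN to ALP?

$41

Candidate routes:
CEN → LAR → PIN → ALP: 8+18+20 = 46
CEN → DOK → BRV → ALP: 24+15+2 = 41
The minimum is $41 via CEN → DOK → BRV → ALP.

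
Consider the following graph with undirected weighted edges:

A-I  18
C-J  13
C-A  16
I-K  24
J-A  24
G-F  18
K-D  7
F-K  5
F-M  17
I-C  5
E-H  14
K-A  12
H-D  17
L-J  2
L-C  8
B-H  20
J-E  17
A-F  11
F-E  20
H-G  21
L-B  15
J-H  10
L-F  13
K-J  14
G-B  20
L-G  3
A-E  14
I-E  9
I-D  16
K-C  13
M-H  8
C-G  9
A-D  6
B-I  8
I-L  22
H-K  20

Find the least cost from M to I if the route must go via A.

Best M to A: M–F–A costing 28
Best A to I: A–I costing 18
Total via A: 28 + 18 = 46.

46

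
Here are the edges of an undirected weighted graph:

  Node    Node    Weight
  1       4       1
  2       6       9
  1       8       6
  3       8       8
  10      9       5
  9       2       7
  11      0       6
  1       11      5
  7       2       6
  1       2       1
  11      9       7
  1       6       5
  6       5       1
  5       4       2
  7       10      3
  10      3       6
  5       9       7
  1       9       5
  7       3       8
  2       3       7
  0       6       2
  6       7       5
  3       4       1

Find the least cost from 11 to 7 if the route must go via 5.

14

Best 11 to 5: 11 → 1 → 4 → 5 costing 8
Shortest 5→7: 5 → 6 → 7 = 6
Total via 5: 8 + 6 = 14.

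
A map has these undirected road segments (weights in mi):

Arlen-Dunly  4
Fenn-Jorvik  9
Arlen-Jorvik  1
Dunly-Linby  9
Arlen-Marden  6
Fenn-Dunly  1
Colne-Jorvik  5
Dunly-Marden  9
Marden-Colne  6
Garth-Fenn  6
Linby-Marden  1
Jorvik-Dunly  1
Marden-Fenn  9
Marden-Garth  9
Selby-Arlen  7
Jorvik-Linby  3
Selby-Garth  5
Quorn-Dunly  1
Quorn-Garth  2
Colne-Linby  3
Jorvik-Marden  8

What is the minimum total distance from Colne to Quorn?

Candidate routes:
Colne–Linby–Jorvik–Dunly–Quorn: 3+3+1+1 = 8
Colne–Jorvik–Dunly–Quorn: 5+1+1 = 7
The minimum is 7 mi via Colne–Jorvik–Dunly–Quorn.

7 mi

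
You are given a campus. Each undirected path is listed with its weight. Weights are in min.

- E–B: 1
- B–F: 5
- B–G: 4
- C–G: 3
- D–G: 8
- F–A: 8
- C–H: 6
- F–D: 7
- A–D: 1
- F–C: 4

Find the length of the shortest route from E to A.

14 min

Shortest distances from E:
E: 0
B: 1  (via E)
G: 5  (via B)
F: 6  (via B)
C: 8  (via G)
D: 13  (via G)
A: 14  (via F)
Shortest route: E → B → F → A = 14 min.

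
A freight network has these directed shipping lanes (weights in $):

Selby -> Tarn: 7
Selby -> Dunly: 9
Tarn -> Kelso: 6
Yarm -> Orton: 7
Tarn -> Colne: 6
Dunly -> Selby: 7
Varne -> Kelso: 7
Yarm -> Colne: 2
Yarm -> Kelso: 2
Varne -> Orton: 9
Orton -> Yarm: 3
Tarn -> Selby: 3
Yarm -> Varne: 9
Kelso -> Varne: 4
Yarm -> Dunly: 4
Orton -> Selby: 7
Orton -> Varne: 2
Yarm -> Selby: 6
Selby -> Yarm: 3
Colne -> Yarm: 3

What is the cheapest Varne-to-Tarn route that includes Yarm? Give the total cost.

Best Varne to Yarm: Varne–Orton–Yarm costing 12
Shortest Yarm→Tarn: Yarm–Selby–Tarn = 13
Total via Yarm: 12 + 13 = $25.

$25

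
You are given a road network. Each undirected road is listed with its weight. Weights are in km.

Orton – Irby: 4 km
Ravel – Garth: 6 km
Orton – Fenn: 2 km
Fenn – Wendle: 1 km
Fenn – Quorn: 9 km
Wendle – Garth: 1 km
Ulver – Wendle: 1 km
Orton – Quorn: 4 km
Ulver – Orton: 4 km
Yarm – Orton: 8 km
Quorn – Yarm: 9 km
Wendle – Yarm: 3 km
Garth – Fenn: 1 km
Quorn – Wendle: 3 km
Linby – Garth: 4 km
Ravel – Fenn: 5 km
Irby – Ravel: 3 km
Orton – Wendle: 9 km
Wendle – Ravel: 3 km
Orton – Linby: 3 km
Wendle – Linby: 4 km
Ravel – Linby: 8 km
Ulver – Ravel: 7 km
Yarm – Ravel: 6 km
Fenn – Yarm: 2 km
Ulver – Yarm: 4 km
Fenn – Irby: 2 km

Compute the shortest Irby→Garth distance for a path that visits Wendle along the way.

4 km

Shortest Irby→Wendle: Irby–Fenn–Wendle = 3
Best Wendle to Garth: Wendle–Garth costing 1
Total via Wendle: 3 + 1 = 4 km.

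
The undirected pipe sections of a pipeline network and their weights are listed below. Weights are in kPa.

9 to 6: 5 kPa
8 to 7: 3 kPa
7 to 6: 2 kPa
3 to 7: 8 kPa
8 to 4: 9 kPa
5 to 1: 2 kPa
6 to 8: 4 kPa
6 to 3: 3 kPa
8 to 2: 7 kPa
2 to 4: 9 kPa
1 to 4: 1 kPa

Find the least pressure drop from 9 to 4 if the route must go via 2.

Shortest 9→2: 9–6–8–2 = 16
Shortest 2→4: 2–4 = 9
Total via 2: 16 + 9 = 25 kPa.

25 kPa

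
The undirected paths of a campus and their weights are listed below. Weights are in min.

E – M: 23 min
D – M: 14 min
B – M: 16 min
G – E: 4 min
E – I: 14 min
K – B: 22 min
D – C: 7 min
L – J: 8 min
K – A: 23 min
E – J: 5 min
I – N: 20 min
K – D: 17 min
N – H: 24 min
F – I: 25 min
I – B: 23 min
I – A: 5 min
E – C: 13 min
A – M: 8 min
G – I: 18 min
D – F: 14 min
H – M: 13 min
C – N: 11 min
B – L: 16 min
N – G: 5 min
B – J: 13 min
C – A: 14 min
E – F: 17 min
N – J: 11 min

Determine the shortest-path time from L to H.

43 min

Settle nodes by increasing distance from L:
L: 0
J: 8  (via L)
E: 13  (via J)
B: 16  (via L)
G: 17  (via E)
N: 19  (via J)
C: 26  (via E)
I: 27  (via E)
F: 30  (via E)
A: 32  (via I)
M: 32  (via B)
D: 33  (via C)
K: 38  (via B)
H: 43  (via N)
Shortest route: L–J–N–H = 43 min.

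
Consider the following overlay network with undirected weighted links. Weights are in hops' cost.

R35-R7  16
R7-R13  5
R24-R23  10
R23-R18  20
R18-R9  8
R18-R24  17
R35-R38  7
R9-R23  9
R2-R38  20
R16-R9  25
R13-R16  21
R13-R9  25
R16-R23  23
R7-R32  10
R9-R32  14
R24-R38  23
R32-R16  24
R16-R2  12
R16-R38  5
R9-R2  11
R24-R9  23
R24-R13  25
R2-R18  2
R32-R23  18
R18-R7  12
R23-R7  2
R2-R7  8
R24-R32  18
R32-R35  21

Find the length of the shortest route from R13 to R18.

15 hops' cost

Running Dijkstra from R13:
R13: 0
R7: 5  (via R13)
R23: 7  (via R7)
R2: 13  (via R7)
R32: 15  (via R7)
R18: 15  (via R2)
Shortest route: R13–R7–R2–R18 = 15 hops' cost.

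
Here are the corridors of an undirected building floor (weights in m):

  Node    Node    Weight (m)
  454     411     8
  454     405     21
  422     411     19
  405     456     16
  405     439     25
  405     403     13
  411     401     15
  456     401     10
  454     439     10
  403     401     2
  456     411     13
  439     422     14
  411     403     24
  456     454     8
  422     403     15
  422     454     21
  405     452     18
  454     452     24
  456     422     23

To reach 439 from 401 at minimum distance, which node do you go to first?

Compare a few routes:
401 → 456 → 454 → 439: 10+8+10 = 28
401 → 403 → 405 → 439: 2+13+25 = 40
401 → 403 → 422 → 439: 2+15+14 = 31
401 → 411 → 454 → 439: 15+8+10 = 33
Cheapest is 401 → 456 → 454 → 439 at 28 m.
So from 401 the first move is to 456.

456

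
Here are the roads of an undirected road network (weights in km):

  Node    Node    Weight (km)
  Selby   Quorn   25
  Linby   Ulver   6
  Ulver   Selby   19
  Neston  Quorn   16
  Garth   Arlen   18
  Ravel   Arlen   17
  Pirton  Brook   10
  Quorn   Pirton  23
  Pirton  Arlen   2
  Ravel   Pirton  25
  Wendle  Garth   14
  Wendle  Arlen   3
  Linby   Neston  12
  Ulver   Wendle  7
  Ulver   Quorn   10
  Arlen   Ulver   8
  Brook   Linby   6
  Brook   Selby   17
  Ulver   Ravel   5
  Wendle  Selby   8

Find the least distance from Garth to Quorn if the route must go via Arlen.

Best Garth to Arlen: Garth–Wendle–Arlen costing 17
Shortest Arlen→Quorn: Arlen–Ulver–Quorn = 18
Total via Arlen: 17 + 18 = 35 km.

35 km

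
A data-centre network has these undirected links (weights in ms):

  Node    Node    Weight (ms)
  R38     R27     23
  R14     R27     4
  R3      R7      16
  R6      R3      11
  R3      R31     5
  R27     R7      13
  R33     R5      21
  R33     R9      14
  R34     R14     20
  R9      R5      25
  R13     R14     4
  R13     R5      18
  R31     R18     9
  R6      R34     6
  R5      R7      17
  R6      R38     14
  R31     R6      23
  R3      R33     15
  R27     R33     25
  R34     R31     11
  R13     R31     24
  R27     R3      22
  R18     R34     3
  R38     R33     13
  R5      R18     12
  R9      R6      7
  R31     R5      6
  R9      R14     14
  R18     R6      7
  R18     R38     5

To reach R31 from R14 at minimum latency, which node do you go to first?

R13

Candidate routes:
R14 → R13 → R31: 4+24 = 28
R14 → R27 → R3 → R31: 4+22+5 = 31
R14 → R34 → R31: 20+11 = 31
Cheapest is R14 → R13 → R31 at 28 ms.
So from R14 the first move is to R13.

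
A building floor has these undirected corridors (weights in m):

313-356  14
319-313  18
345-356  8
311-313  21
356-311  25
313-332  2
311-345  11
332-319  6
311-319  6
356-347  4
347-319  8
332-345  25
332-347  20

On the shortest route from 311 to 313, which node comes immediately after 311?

Candidate routes:
311 - 313: 21 = 21
311 - 319 - 332 - 313: 6+6+2 = 14
The minimum is 14 m via 311 - 319 - 332 - 313.
So from 311 the first move is to 319.

319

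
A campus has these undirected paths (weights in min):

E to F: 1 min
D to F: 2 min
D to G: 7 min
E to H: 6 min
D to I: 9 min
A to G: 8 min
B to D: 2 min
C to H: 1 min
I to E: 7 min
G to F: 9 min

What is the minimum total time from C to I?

14 min

Settle nodes by increasing distance from C:
C: 0
H: 1  (via C)
E: 7  (via H)
F: 8  (via E)
D: 10  (via F)
B: 12  (via D)
I: 14  (via E)
Shortest route: C–H–E–I = 14 min.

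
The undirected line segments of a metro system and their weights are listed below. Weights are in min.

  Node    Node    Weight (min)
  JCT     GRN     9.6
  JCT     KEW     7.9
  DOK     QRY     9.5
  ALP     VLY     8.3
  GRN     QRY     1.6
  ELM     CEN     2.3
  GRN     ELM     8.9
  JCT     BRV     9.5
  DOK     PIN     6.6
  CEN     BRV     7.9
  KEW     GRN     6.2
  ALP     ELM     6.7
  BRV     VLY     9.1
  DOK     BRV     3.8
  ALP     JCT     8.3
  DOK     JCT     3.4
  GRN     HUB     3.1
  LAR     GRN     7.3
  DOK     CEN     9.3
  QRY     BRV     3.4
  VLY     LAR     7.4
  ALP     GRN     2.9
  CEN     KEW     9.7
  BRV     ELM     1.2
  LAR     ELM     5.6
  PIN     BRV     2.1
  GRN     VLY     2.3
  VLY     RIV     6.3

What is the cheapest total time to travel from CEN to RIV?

Compare a few routes:
CEN → ELM → BRV → VLY → RIV: 2.3+1.2+9.1+6.3 = 18.9
CEN → ELM → BRV → QRY → GRN → VLY → RIV: 2.3+1.2+3.4+1.6+2.3+6.3 = 17.1
The minimum is 17.1 min via CEN → ELM → BRV → QRY → GRN → VLY → RIV.

17.1 min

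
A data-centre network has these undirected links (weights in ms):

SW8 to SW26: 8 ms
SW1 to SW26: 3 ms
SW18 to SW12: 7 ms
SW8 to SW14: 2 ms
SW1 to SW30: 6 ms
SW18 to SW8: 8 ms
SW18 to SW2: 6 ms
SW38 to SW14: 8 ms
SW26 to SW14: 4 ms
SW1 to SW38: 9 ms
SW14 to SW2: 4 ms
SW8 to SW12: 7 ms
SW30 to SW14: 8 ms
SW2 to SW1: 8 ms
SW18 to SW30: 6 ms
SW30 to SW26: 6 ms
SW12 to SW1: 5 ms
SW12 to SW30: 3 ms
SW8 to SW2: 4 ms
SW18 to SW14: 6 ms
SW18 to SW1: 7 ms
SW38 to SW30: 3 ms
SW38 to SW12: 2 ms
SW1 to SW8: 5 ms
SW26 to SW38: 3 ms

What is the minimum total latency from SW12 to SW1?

5 ms

Settle nodes by increasing distance from SW12:
SW12: 0
SW38: 2  (via SW12)
SW30: 3  (via SW12)
SW26: 5  (via SW38)
SW1: 5  (via SW12)
Shortest route: SW12–SW1 = 5 ms.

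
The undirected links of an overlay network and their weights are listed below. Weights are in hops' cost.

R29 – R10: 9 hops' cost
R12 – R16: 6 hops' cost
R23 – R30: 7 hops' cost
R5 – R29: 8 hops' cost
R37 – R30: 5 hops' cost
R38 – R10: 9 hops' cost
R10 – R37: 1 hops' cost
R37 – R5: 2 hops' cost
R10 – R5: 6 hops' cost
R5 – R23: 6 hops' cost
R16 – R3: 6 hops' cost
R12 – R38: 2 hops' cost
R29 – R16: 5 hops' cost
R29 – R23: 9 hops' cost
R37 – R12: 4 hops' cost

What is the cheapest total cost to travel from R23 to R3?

20 hops' cost

Candidate routes:
R23 → R5 → R29 → R16 → R3: 6+8+5+6 = 25
R23 → R29 → R16 → R3: 9+5+6 = 20
R23 → R5 → R37 → R12 → R16 → R3: 6+2+4+6+6 = 24
The minimum is 20 hops' cost via R23 → R29 → R16 → R3.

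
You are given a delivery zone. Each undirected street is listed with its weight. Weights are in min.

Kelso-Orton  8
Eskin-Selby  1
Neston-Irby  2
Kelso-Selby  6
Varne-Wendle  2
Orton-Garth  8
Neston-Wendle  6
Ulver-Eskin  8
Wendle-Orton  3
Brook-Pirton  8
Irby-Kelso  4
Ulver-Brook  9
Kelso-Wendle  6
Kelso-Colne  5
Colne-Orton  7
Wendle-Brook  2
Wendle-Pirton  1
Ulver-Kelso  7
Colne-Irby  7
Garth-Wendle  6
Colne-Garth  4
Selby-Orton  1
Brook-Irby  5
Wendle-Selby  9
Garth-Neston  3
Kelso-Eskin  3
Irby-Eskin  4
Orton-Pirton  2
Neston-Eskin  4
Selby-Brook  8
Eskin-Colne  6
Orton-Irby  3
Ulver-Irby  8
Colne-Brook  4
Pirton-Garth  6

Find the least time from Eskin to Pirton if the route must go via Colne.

13 min

Shortest Eskin→Colne: Eskin → Colne = 6
Shortest Colne→Pirton: Colne → Brook → Wendle → Pirton = 7
Total via Colne: 6 + 7 = 13 min.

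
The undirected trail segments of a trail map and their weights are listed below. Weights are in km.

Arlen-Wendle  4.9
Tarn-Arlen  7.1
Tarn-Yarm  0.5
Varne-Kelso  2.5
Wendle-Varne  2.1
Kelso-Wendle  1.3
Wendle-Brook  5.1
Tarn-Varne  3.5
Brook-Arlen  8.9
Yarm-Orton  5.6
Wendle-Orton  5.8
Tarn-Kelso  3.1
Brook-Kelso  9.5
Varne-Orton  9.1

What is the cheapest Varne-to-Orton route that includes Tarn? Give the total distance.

Best Varne to Tarn: Varne → Tarn costing 3.5
Best Tarn to Orton: Tarn → Yarm → Orton costing 6.1
Total via Tarn: 3.5 + 6.1 = 9.6 km.

9.6 km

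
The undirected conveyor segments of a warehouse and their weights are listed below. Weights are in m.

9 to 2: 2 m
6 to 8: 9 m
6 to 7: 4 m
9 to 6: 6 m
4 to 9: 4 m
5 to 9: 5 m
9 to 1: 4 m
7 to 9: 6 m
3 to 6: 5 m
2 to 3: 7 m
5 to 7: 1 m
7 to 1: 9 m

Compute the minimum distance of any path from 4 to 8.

Enumerating some paths:
4 - 9 - 6 - 8: 4+6+9 = 19
4 - 9 - 5 - 7 - 6 - 8: 4+5+1+4+9 = 23
Cheapest is 4 - 9 - 6 - 8 at 19 m.

19 m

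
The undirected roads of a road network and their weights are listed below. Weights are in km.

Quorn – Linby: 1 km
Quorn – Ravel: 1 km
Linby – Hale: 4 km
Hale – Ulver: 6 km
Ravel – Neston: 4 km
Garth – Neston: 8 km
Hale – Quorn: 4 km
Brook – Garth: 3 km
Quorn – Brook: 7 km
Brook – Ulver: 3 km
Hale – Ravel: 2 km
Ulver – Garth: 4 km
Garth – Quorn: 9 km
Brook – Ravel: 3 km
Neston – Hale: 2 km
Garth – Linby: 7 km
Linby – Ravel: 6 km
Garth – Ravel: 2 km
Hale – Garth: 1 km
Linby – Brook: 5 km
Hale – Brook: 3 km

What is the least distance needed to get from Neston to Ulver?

Compare a few routes:
Neston - Hale - Garth - Brook - Ulver: 2+1+3+3 = 9
Neston - Hale - Brook - Ulver: 2+3+3 = 8
Neston - Hale - Ulver: 2+6 = 8
Neston - Hale - Garth - Ulver: 2+1+4 = 7
The minimum is 7 km via Neston - Hale - Garth - Ulver.

7 km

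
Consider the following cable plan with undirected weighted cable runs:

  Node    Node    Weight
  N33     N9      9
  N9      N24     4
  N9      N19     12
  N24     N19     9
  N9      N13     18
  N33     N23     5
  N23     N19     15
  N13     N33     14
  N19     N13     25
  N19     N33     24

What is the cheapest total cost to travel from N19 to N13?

25

Running Dijkstra from N19:
N19: 0
N24: 9  (via N19)
N9: 12  (via N19)
N23: 15  (via N19)
N33: 20  (via N23)
N13: 25  (via N19)
Shortest route: N19 → N13 = 25.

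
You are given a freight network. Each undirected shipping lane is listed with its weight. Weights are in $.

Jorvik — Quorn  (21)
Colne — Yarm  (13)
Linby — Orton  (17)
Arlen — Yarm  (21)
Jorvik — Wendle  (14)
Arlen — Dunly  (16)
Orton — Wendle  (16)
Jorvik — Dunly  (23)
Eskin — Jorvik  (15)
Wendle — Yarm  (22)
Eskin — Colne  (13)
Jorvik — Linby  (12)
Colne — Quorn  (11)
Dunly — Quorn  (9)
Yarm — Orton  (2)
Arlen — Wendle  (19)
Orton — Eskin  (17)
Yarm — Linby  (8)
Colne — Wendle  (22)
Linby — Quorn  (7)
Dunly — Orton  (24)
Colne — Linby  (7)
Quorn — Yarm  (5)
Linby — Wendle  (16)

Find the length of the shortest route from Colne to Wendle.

$22

Compare a few routes:
Colne - Linby - Wendle: 7+16 = 23
Colne - Wendle: 22 = 22
The minimum is $22 via Colne - Wendle.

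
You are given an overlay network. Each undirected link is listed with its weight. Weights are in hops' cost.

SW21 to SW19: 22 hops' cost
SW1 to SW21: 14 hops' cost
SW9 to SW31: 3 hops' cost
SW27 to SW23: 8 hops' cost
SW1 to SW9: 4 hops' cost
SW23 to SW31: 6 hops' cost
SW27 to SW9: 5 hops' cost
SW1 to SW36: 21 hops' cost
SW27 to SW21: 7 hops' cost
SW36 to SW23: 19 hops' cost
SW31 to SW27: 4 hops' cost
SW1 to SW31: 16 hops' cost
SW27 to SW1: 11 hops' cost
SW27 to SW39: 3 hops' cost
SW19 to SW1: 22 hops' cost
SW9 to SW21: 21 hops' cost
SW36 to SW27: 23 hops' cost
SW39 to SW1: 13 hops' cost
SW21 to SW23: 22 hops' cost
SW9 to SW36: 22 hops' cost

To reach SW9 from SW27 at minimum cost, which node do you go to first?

SW9

Compare a few routes:
SW27 → SW31 → SW9: 4+3 = 7
SW27 → SW9: 5 = 5
The minimum is 5 hops' cost via SW27 → SW9.
So from SW27 the first move is to SW9.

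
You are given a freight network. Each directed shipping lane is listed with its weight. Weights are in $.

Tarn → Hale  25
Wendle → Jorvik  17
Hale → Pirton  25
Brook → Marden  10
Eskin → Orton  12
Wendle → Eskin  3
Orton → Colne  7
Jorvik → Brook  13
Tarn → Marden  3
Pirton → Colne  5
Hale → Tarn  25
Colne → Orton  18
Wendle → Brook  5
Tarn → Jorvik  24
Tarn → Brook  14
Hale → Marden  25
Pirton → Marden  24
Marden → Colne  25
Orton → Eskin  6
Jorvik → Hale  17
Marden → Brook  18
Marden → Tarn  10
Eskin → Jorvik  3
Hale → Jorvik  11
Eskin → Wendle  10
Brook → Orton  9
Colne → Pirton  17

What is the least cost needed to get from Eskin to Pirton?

$36

Settle nodes by increasing distance from Eskin:
Eskin: 0
Jorvik: 3  (via Eskin)
Wendle: 10  (via Eskin)
Orton: 12  (via Eskin)
Brook: 15  (via Wendle)
Colne: 19  (via Orton)
Hale: 20  (via Jorvik)
Marden: 25  (via Brook)
Tarn: 35  (via Marden)
Pirton: 36  (via Colne)
Shortest route: Eskin–Orton–Colne–Pirton = $36.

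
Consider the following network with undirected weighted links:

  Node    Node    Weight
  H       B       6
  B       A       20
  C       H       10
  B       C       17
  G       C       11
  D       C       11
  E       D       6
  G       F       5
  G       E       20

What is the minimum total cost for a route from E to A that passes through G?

67

Shortest E→G: E–G = 20
Best G to A: G–C–H–B–A costing 47
Total via G: 20 + 47 = 67.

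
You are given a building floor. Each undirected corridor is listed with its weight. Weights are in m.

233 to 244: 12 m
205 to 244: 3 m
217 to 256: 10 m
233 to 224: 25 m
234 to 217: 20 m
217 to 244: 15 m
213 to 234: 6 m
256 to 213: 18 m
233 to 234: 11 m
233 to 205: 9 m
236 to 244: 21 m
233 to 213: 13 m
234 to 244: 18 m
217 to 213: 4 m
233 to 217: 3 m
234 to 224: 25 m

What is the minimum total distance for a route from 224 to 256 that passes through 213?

Best 224 to 213: 224–234–213 costing 31
Shortest 213→256: 213–217–256 = 14
Total via 213: 31 + 14 = 45 m.

45 m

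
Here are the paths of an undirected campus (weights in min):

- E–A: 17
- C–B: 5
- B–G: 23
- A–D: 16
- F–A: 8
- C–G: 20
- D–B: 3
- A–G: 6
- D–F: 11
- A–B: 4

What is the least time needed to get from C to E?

26 min

Shortest distances from C:
C: 0
B: 5  (via C)
D: 8  (via B)
A: 9  (via B)
G: 15  (via A)
F: 17  (via A)
E: 26  (via A)
Shortest route: C → B → A → E = 26 min.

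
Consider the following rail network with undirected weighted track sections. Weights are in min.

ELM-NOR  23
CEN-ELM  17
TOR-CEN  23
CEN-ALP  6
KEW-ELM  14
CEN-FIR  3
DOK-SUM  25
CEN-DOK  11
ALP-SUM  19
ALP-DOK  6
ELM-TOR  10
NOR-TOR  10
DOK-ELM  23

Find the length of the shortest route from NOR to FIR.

36 min

Shortest distances from NOR:
NOR: 0
TOR: 10  (via NOR)
ELM: 20  (via TOR)
CEN: 33  (via TOR)
KEW: 34  (via ELM)
FIR: 36  (via CEN)
Shortest route: NOR → TOR → CEN → FIR = 36 min.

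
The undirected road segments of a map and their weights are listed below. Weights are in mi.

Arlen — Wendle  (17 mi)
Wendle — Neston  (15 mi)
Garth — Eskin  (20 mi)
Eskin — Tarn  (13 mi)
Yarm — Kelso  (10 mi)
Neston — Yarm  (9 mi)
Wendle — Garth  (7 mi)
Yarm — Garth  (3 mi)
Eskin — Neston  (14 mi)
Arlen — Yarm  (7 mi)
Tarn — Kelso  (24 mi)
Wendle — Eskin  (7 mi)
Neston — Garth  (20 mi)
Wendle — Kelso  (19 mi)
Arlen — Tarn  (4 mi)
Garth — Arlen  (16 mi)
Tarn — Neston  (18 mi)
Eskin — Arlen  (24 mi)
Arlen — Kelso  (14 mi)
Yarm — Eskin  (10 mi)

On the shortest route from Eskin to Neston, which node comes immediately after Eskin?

Candidate routes:
Eskin - Wendle - Neston: 7+15 = 22
Eskin - Neston: 14 = 14
Eskin - Yarm - Neston: 10+9 = 19
The minimum is 14 mi via Eskin - Neston.
So from Eskin the first move is to Neston.

Neston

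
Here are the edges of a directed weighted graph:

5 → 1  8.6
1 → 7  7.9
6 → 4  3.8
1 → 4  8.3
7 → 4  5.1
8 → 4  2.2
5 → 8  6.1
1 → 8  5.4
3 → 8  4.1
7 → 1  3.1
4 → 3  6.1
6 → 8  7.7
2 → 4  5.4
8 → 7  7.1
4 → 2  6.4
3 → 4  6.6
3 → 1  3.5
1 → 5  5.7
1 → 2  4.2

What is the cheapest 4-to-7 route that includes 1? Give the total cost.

17.5

Shortest 4→1: 4 → 3 → 1 = 9.6
Shortest 1→7: 1 → 7 = 7.9
Total via 1: 9.6 + 7.9 = 17.5.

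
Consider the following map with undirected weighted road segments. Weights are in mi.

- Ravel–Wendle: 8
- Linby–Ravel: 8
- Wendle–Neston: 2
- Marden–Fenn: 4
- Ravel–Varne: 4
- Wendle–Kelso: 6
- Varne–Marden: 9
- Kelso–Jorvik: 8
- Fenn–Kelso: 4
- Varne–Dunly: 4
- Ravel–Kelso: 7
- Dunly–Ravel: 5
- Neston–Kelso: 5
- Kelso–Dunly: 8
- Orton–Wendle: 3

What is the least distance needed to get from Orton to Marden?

Enumerating some paths:
Orton → Wendle → Kelso → Fenn → Marden: 3+6+4+4 = 17
Orton → Wendle → Neston → Kelso → Fenn → Marden: 3+2+5+4+4 = 18
Cheapest is Orton → Wendle → Kelso → Fenn → Marden at 17 mi.

17 mi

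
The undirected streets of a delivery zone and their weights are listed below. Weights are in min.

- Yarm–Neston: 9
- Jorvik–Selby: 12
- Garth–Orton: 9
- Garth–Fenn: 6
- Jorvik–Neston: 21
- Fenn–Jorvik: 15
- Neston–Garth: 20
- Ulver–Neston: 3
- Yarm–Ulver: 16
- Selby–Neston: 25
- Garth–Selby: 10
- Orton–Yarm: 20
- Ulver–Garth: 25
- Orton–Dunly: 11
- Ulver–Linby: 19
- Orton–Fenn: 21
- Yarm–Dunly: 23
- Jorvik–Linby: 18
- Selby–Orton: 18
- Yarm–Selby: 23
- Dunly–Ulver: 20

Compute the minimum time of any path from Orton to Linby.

48 min

Running Dijkstra from Orton:
Orton: 0
Garth: 9  (via Orton)
Dunly: 11  (via Orton)
Fenn: 15  (via Garth)
Selby: 18  (via Orton)
Yarm: 20  (via Orton)
Neston: 29  (via Garth)
Jorvik: 30  (via Fenn)
Ulver: 31  (via Dunly)
Linby: 48  (via Jorvik)
Shortest route: Orton–Garth–Fenn–Jorvik–Linby = 48 min.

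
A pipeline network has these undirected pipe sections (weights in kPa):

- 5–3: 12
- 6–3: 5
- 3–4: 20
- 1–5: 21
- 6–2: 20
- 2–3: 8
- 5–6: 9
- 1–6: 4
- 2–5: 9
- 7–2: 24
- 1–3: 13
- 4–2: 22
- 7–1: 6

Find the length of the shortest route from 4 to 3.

20 kPa

Compare a few routes:
4 - 2 - 5 - 6 - 3: 22+9+9+5 = 45
4 - 2 - 5 - 3: 22+9+12 = 43
4 - 2 - 3: 22+8 = 30
4 - 3: 20 = 20
The minimum is 20 kPa via 4 - 3.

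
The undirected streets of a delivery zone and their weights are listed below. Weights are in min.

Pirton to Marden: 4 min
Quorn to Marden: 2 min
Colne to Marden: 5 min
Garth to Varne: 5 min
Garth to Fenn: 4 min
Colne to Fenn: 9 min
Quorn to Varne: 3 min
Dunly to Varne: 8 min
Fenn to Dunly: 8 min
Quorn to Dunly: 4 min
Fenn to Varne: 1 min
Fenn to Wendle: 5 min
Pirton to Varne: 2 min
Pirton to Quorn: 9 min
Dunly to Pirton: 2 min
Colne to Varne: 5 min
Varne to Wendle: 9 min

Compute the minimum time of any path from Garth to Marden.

10 min

Shortest distances from Garth:
Garth: 0
Fenn: 4  (via Garth)
Varne: 5  (via Garth)
Pirton: 7  (via Varne)
Quorn: 8  (via Varne)
Wendle: 9  (via Fenn)
Dunly: 9  (via Pirton)
Marden: 10  (via Quorn)
Shortest route: Garth → Varne → Quorn → Marden = 10 min.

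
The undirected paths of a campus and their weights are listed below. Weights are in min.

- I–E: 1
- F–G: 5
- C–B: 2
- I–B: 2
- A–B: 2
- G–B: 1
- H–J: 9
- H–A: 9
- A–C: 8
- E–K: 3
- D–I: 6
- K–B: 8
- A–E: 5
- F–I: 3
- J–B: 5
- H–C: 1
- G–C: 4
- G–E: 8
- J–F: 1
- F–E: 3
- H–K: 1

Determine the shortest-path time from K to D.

10 min

Candidate routes:
K - H - C - B - I - D: 1+1+2+2+6 = 12
K - H - C - G - B - I - D: 1+1+4+1+2+6 = 15
K - E - I - D: 3+1+6 = 10
The minimum is 10 min via K - E - I - D.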